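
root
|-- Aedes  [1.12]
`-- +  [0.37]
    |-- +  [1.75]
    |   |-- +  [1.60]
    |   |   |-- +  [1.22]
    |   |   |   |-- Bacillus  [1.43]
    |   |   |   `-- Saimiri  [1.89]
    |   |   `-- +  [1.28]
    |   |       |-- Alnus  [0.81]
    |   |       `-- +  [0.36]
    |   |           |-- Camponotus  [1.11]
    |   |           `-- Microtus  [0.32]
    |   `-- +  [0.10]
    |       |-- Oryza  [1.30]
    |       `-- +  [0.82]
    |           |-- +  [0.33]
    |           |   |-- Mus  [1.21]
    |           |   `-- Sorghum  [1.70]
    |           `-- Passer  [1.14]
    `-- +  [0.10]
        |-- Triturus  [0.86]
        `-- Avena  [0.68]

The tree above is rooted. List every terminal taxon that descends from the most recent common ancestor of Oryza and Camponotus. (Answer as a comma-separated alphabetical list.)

Tracing Oryza: it sits inside (Oryza,((Mus,Sorghum),Passer)).
Tracing Camponotus: it sits inside (Camponotus,Microtus).
The smallest clade enclosing both is (((Bacillus,Saimiri),(Alnus,(Camponotus,Microtus))),(Oryza,((Mus,Sorghum),Passer))); the answer is its 9 terminal taxa in alphabetical order.

Alnus, Bacillus, Camponotus, Microtus, Mus, Oryza, Passer, Saimiri, Sorghum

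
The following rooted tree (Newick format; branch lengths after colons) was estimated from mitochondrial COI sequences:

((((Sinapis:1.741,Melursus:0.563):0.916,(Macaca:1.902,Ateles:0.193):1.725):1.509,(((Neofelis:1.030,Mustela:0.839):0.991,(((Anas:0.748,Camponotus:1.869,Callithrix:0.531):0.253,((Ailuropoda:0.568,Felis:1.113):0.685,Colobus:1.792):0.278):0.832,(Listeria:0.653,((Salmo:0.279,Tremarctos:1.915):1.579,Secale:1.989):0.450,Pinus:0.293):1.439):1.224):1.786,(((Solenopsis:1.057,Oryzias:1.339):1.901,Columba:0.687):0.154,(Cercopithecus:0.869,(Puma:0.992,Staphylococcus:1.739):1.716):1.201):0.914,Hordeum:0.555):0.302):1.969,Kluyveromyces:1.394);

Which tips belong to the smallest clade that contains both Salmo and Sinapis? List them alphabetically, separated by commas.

Ailuropoda, Anas, Ateles, Callithrix, Camponotus, Cercopithecus, Colobus, Columba, Felis, Hordeum, Listeria, Macaca, Melursus, Mustela, Neofelis, Oryzias, Pinus, Puma, Salmo, Secale, Sinapis, Solenopsis, Staphylococcus, Tremarctos

Tracing Salmo: it sits inside (Salmo,Tremarctos).
Tracing Sinapis: it sits inside (Sinapis,Melursus).
The smallest clade enclosing both is (((Sinapis,Melursus),(Macaca,Ateles)),(((Neofelis,Mustela),(((Anas,Camponotus,Callithrix),((Ailuropoda,Felis),Colobus)),(Listeria,((Salmo,Tremarctos),Secale),Pinus))),(((Solenopsis,Oryzias),Columba),(Cercopithecus,(Puma,Staphylococcus))),Hordeum)); the answer is its 24 terminal taxa in alphabetical order.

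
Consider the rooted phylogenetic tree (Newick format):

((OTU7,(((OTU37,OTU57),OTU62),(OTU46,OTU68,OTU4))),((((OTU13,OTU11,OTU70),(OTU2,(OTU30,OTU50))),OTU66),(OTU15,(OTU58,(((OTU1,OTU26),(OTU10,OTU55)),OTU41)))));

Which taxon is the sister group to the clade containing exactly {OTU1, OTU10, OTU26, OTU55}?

The clade containing exactly {OTU1, OTU10, OTU26, OTU55} attaches to the tree at the node subtending (((OTU1,OTU26),(OTU10,OTU55)),OTU41).
The other lineage descending from that same node — the sister group — is the single tip OTU41.

OTU41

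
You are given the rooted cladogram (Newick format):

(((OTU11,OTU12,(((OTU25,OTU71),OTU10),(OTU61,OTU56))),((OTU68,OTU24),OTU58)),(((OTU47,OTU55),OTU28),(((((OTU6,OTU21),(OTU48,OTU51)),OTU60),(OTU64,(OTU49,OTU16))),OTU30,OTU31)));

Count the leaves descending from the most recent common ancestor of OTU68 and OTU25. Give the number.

The MRCA of OTU68 and OTU25 is the node subtending ((OTU11,OTU12,(((OTU25,OTU71),OTU10),(OTU61,OTU56))),((OTU68,OTU24),OTU58)).
That clade contains 10 terminal taxa: OTU10, OTU11, OTU12, OTU24, OTU25, OTU56, OTU58, OTU61, OTU68, OTU71.

10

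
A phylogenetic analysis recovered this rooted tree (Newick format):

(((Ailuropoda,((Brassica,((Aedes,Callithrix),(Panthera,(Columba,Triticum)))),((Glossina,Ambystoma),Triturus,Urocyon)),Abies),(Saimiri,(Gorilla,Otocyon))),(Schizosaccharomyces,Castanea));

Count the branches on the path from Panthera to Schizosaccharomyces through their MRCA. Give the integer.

The MRCA of Panthera and Schizosaccharomyces is the root of the tree.
From Panthera up to that node: 7 branches. From Schizosaccharomyces up to the same node: 2 branches. Total: 7 + 2 = 9.

9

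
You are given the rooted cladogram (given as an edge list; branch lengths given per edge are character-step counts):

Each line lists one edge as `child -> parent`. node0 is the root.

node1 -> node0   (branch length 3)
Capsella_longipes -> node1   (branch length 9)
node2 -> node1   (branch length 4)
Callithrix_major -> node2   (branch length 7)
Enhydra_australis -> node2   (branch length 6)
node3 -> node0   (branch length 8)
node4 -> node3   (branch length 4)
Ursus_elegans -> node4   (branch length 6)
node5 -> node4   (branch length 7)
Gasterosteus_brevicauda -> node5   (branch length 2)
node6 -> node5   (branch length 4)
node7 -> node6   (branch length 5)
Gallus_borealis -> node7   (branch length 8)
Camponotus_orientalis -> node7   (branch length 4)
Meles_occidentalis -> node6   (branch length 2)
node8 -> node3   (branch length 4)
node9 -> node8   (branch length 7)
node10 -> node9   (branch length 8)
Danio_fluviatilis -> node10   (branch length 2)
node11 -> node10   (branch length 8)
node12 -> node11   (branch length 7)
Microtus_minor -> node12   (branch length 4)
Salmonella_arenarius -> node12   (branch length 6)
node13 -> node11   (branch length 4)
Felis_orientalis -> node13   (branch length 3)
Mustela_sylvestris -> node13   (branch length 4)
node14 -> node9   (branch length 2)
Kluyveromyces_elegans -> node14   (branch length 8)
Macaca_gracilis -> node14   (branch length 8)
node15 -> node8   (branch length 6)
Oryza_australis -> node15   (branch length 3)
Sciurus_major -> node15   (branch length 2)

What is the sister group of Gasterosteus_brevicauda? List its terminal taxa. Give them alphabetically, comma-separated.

Gasterosteus_brevicauda attaches to the tree at the node subtending (Gasterosteus_brevicauda,((Gallus_borealis,Camponotus_orientalis),Meles_occidentalis)).
The other lineage descending from that same node — the sister group — is ((Gallus_borealis,Camponotus_orientalis),Meles_occidentalis); its 3 tips in alphabetical order are the answer.

Camponotus_orientalis, Gallus_borealis, Meles_occidentalis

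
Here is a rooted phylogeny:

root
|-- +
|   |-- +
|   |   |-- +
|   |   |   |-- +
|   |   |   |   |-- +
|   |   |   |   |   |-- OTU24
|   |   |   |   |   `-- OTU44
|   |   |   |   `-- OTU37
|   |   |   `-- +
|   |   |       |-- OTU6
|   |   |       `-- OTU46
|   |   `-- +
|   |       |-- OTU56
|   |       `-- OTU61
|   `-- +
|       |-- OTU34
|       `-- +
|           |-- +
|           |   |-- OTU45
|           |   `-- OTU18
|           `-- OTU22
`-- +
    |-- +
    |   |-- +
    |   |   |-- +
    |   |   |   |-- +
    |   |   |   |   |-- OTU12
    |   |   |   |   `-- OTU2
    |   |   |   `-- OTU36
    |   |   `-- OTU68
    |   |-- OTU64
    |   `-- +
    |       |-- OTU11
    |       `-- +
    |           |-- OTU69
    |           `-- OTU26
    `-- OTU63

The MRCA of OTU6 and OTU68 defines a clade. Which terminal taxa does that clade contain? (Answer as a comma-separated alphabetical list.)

Tracing OTU6: it sits inside (OTU6,OTU46).
Tracing OTU68: it sits inside (((OTU12,OTU2),OTU36),OTU68).
The smallest clade enclosing both is the whole tree (their MRCA is the root), so the answer is all 20 tips in alphabetical order.

OTU11, OTU12, OTU18, OTU2, OTU22, OTU24, OTU26, OTU34, OTU36, OTU37, OTU44, OTU45, OTU46, OTU56, OTU6, OTU61, OTU63, OTU64, OTU68, OTU69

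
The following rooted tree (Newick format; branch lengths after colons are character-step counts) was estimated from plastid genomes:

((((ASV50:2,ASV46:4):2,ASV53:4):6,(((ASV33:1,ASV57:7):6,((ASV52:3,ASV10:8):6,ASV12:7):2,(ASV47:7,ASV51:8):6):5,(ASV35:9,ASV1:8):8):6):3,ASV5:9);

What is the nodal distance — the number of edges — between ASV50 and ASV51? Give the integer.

The MRCA of ASV50 and ASV51 is the node subtending (((ASV50,ASV46),ASV53),(((ASV33,ASV57),((ASV52,ASV10),ASV12),(ASV47,ASV51)),(ASV35,ASV1))).
From ASV50 up to that node: 3 branches. From ASV51 up to the same node: 4 branches. Total: 3 + 4 = 7.

7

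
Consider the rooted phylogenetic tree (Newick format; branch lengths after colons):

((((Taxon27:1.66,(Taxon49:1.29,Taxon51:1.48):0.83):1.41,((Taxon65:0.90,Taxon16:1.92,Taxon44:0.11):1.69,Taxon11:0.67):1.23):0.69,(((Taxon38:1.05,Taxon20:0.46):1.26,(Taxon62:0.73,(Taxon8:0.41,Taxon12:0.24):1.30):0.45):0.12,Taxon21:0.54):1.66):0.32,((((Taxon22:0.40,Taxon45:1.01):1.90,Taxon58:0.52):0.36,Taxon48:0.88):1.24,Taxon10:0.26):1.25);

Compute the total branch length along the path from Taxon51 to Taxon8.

The path runs Taxon51 → … → MRCA → … → Taxon8; the MRCA is the node subtending (((Taxon27,(Taxon49,Taxon51)),((Taxon65,Taxon16,Taxon44),Taxon11)),(((Taxon38,Taxon20),(Taxon62,(Taxon8,Taxon12))),Taxon21)).
Branch lengths along that path: 1.48 + 0.83 + 1.41 + 0.69 + 1.66 + 0.12 + 0.45 + 1.30 + 0.41 = 8.35.

8.35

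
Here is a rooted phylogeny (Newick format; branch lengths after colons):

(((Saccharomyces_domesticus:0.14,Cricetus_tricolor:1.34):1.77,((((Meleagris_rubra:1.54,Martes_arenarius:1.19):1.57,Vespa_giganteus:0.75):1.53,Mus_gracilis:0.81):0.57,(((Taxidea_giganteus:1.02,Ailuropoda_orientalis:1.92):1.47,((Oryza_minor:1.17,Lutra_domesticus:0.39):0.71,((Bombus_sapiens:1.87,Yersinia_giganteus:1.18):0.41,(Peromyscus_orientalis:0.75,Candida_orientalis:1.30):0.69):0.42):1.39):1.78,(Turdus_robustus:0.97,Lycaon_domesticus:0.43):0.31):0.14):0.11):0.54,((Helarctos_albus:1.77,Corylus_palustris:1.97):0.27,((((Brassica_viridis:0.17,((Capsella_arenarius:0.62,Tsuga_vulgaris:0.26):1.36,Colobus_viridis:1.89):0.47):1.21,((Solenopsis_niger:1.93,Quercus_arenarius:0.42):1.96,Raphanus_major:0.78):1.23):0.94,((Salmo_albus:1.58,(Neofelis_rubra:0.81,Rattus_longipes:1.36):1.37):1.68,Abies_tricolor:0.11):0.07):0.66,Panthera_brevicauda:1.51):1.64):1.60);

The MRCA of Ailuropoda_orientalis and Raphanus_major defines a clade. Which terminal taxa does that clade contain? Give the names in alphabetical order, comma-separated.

Abies_tricolor, Ailuropoda_orientalis, Bombus_sapiens, Brassica_viridis, Candida_orientalis, Capsella_arenarius, Colobus_viridis, Corylus_palustris, Cricetus_tricolor, Helarctos_albus, Lutra_domesticus, Lycaon_domesticus, Martes_arenarius, Meleagris_rubra, Mus_gracilis, Neofelis_rubra, Oryza_minor, Panthera_brevicauda, Peromyscus_orientalis, Quercus_arenarius, Raphanus_major, Rattus_longipes, Saccharomyces_domesticus, Salmo_albus, Solenopsis_niger, Taxidea_giganteus, Tsuga_vulgaris, Turdus_robustus, Vespa_giganteus, Yersinia_giganteus

Tracing Ailuropoda_orientalis: it sits inside (Taxidea_giganteus,Ailuropoda_orientalis).
Tracing Raphanus_major: it sits inside ((Solenopsis_niger,Quercus_arenarius),Raphanus_major).
The smallest clade enclosing both is the whole tree (their MRCA is the root), so the answer is all 30 tips in alphabetical order.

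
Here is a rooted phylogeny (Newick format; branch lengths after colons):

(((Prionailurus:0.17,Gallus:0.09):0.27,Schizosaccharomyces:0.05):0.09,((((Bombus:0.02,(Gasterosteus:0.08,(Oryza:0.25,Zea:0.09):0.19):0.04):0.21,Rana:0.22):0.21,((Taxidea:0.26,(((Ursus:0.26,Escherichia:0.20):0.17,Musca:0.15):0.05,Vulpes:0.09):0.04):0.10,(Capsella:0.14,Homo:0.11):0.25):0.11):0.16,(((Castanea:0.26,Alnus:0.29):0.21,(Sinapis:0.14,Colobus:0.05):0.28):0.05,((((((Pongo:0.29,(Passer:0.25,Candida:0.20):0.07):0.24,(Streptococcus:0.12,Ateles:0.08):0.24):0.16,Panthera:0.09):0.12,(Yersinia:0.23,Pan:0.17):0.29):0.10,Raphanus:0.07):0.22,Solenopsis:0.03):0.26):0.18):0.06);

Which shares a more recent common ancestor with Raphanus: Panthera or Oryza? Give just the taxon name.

Panthera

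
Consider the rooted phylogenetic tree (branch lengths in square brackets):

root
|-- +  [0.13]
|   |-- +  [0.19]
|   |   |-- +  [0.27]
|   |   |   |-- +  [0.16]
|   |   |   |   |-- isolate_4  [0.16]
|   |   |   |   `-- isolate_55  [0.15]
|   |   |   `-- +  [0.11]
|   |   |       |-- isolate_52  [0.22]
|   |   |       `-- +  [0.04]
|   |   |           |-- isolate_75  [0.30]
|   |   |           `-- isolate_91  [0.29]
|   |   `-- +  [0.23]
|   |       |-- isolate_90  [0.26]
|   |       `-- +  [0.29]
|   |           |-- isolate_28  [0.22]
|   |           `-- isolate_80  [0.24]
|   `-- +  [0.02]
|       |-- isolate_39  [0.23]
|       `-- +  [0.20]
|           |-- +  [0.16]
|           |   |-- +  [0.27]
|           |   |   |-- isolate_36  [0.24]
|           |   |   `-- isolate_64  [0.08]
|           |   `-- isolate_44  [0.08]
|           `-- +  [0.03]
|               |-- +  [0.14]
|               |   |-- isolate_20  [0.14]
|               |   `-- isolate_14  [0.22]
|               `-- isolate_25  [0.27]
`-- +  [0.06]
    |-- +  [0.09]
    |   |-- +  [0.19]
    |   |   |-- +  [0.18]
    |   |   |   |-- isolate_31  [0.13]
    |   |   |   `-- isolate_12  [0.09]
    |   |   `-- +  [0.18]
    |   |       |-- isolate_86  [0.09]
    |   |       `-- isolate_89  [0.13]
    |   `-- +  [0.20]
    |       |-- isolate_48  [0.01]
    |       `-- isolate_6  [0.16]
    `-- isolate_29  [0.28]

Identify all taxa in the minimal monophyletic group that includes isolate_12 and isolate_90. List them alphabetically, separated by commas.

Tracing isolate_12: it sits inside (isolate_31,isolate_12).
Tracing isolate_90: it sits inside (isolate_90,(isolate_28,isolate_80)).
The smallest clade enclosing both is the whole tree (their MRCA is the root), so the answer is all 22 tips in alphabetical order.

isolate_12, isolate_14, isolate_20, isolate_25, isolate_28, isolate_29, isolate_31, isolate_36, isolate_39, isolate_4, isolate_44, isolate_48, isolate_52, isolate_55, isolate_6, isolate_64, isolate_75, isolate_80, isolate_86, isolate_89, isolate_90, isolate_91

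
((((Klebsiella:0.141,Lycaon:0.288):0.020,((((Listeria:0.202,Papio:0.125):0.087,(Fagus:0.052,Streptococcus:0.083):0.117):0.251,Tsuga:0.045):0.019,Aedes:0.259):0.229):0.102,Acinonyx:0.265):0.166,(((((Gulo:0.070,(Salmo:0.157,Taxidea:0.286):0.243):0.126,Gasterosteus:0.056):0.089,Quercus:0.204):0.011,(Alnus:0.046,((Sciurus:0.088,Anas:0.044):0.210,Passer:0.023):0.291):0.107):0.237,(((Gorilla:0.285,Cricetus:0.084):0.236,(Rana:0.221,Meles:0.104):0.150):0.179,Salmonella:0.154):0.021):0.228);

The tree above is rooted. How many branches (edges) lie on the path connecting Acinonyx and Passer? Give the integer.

7

The MRCA of Acinonyx and Passer is the root of the tree.
From Acinonyx up to that node: 2 branches. From Passer up to the same node: 5 branches. Total: 2 + 5 = 7.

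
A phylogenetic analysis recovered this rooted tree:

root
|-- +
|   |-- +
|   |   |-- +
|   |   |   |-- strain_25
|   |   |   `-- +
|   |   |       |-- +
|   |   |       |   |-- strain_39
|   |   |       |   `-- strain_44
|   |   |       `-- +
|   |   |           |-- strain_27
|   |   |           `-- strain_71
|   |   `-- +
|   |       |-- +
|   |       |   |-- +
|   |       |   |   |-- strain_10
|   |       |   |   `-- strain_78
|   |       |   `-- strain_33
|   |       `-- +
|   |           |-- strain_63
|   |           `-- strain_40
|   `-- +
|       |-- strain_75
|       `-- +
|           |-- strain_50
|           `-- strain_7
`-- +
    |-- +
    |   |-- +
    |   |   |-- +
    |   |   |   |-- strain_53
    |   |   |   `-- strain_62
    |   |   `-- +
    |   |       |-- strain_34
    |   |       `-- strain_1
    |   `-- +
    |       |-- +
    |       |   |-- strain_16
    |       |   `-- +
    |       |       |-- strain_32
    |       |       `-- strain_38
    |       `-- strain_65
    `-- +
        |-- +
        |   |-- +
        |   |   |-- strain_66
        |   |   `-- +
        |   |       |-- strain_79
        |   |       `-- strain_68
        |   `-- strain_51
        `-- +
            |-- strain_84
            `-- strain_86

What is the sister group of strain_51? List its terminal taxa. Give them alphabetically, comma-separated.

strain_51 attaches to the tree at the node subtending ((strain_66,(strain_79,strain_68)),strain_51).
The other lineage descending from that same node — the sister group — is (strain_66,(strain_79,strain_68)); its 3 tips in alphabetical order are the answer.

strain_66, strain_68, strain_79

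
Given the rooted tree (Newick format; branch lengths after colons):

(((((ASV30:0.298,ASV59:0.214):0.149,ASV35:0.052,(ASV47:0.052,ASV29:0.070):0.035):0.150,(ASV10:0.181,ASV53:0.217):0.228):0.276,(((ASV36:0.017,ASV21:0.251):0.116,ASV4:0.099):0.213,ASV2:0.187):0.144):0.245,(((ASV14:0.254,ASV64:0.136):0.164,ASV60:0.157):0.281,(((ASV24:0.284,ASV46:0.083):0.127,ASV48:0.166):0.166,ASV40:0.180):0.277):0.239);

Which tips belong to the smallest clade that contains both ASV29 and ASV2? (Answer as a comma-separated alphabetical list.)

ASV10, ASV2, ASV21, ASV29, ASV30, ASV35, ASV36, ASV4, ASV47, ASV53, ASV59

Tracing ASV29: it sits inside (ASV47,ASV29).
Tracing ASV2: it sits inside (((ASV36,ASV21),ASV4),ASV2).
The smallest clade enclosing both is ((((ASV30,ASV59),ASV35,(ASV47,ASV29)),(ASV10,ASV53)),(((ASV36,ASV21),ASV4),ASV2)); the answer is its 11 terminal taxa in alphabetical order.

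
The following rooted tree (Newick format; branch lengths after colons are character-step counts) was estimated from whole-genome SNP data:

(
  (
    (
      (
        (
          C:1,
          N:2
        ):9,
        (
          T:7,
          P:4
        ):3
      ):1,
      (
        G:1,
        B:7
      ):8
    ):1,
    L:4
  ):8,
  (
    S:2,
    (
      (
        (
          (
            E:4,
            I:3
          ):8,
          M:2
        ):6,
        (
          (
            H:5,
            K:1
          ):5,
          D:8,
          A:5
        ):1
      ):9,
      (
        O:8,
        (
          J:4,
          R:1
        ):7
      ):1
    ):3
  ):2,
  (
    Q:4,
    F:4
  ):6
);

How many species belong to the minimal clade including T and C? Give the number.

4

The MRCA of T and C is the node subtending ((C,N),(T,P)).
That clade contains 4 terminal taxa: C, N, P, T.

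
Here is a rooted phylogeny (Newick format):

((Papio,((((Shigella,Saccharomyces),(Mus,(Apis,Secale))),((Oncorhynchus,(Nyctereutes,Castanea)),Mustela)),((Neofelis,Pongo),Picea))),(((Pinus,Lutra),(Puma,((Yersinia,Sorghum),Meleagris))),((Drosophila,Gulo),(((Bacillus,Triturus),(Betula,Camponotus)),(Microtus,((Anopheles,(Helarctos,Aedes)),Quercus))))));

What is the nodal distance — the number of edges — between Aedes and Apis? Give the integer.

The MRCA of Aedes and Apis is the root of the tree.
From Aedes up to that node: 8 branches. From Apis up to the same node: 7 branches. Total: 8 + 7 = 15.

15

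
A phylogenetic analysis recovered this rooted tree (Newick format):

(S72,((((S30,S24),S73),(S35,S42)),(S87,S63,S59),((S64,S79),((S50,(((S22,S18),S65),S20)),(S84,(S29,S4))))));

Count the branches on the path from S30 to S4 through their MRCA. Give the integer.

The MRCA of S30 and S4 is the node subtending ((((S30,S24),S73),(S35,S42)),(S87,S63,S59),((S64,S79),((S50,(((S22,S18),S65),S20)),(S84,(S29,S4))))).
From S30 up to that node: 4 branches. From S4 up to the same node: 5 branches. Total: 4 + 5 = 9.

9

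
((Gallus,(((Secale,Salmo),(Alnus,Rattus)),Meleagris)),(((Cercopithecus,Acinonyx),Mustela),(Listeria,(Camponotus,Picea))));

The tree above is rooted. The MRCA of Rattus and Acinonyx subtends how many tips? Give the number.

12

The MRCA of Rattus and Acinonyx is the root, so the clade is the entire tree.
That clade contains 12 terminal taxa: Acinonyx, Alnus, Camponotus, Cercopithecus, Gallus, Listeria, Meleagris, Mustela, Picea, Rattus, Salmo, Secale.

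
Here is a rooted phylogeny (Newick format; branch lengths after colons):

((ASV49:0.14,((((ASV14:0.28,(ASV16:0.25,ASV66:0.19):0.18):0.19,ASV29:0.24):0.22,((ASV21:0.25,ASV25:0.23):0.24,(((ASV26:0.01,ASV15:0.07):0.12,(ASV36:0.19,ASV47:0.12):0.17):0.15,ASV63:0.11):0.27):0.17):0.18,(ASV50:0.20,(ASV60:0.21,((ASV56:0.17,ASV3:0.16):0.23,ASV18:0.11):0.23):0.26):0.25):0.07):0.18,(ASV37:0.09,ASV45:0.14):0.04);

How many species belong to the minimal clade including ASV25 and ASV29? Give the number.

11

The MRCA of ASV25 and ASV29 is the node subtending (((ASV14,(ASV16,ASV66)),ASV29),((ASV21,ASV25),(((ASV26,ASV15),(ASV36,ASV47)),ASV63))).
That clade contains 11 terminal taxa: ASV14, ASV15, ASV16, ASV21, ASV25, ASV26, ASV29, ASV36, ASV47, ASV63, ASV66.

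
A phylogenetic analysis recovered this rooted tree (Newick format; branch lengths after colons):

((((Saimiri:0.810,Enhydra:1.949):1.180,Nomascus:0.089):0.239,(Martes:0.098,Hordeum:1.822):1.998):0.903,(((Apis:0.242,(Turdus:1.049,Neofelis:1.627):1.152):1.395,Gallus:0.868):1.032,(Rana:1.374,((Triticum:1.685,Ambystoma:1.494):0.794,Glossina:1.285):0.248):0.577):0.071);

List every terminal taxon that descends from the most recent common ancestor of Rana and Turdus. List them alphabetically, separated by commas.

Ambystoma, Apis, Gallus, Glossina, Neofelis, Rana, Triticum, Turdus

Tracing Rana: it sits inside (Rana,((Triticum,Ambystoma),Glossina)).
Tracing Turdus: it sits inside (Turdus,Neofelis).
The smallest clade enclosing both is (((Apis,(Turdus,Neofelis)),Gallus),(Rana,((Triticum,Ambystoma),Glossina))); the answer is its 8 terminal taxa in alphabetical order.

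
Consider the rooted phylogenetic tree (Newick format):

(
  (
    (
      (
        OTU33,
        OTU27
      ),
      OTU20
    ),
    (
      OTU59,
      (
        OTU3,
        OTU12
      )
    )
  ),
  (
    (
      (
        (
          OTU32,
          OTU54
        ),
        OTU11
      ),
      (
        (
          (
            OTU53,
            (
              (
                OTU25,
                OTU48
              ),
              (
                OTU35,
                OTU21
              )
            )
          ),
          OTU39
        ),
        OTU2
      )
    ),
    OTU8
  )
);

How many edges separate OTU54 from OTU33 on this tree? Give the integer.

The MRCA of OTU54 and OTU33 is the root of the tree.
From OTU54 up to that node: 5 branches. From OTU33 up to the same node: 4 branches. Total: 5 + 4 = 9.

9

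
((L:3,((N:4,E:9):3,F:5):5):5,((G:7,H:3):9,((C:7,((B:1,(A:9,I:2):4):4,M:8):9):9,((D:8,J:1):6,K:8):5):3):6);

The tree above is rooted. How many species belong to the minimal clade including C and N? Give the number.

14

The MRCA of C and N is the root, so the clade is the entire tree.
That clade contains 14 terminal taxa: A, B, C, D, E, F, G, H, I, J, K, L, M, N.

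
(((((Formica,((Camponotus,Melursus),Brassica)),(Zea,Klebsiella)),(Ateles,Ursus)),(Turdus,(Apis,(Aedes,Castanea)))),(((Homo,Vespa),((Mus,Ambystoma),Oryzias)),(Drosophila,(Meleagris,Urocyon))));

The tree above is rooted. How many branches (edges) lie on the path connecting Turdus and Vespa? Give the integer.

7

The MRCA of Turdus and Vespa is the root of the tree.
From Turdus up to that node: 3 branches. From Vespa up to the same node: 4 branches. Total: 3 + 4 = 7.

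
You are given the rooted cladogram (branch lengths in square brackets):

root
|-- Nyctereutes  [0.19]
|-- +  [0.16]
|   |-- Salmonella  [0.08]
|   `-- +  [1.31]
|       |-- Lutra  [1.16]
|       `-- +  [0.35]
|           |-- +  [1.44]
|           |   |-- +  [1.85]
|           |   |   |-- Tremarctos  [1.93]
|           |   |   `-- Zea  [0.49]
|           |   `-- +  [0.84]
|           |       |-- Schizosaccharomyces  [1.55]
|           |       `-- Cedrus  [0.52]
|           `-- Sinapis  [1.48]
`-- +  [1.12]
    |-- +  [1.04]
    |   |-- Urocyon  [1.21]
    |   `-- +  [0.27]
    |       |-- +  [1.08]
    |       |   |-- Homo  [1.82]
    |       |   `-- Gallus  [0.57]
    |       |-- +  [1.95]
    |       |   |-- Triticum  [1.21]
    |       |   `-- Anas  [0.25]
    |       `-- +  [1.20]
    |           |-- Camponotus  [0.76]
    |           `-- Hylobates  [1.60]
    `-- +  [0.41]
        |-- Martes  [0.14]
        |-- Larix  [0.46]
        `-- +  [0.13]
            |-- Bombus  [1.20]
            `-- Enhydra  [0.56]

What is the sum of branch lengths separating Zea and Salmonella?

5.52

The path runs Zea → … → MRCA → … → Salmonella; the MRCA is the node subtending (Salmonella,(Lutra,(((Tremarctos,Zea),(Schizosaccharomyces,Cedrus)),Sinapis))).
Branch lengths along that path: 0.49 + 1.85 + 1.44 + 0.35 + 1.31 + 0.08 = 5.52.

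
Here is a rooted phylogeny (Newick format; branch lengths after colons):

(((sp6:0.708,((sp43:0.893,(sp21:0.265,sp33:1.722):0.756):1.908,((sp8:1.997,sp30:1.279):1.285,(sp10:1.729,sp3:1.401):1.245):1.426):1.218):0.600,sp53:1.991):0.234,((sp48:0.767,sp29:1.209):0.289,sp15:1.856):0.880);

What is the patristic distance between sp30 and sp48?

The path runs sp30 → … → MRCA → … → sp48; the MRCA is the root of the tree.
Branch lengths along that path: 1.279 + 1.285 + 1.426 + 1.218 + 0.600 + 0.234 + 0.880 + 0.289 + 0.767 = 7.978.

7.978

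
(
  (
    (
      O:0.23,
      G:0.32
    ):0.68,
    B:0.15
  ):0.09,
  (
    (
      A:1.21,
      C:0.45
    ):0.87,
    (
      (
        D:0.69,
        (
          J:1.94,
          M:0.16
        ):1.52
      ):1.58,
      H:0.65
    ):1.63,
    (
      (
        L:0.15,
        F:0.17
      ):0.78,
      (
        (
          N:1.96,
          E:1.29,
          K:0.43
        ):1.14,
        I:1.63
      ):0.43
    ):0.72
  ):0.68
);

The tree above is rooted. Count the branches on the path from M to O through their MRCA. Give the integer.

The MRCA of M and O is the root of the tree.
From M up to that node: 5 branches. From O up to the same node: 3 branches. Total: 5 + 3 = 8.

8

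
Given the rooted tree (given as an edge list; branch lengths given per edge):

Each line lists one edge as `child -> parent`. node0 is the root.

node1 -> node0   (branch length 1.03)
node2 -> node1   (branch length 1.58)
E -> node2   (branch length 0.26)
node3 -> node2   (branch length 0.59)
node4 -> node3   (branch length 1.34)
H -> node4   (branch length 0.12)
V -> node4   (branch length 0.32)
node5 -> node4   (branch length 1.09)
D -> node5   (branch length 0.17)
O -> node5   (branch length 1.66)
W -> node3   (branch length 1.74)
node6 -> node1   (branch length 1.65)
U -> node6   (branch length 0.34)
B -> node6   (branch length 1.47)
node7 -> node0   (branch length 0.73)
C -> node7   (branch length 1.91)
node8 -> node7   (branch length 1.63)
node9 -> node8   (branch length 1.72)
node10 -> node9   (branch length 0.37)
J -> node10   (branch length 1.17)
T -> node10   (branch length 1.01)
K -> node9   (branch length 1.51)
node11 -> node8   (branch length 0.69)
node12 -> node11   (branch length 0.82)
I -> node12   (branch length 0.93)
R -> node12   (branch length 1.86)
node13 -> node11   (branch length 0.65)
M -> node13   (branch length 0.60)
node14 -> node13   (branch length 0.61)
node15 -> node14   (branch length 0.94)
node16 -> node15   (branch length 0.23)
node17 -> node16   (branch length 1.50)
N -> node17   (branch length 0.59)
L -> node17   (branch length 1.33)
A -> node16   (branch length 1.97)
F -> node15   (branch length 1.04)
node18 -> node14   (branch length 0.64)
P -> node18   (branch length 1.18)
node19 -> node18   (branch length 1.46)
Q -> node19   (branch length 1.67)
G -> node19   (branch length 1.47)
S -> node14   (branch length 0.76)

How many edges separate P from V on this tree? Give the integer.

12

The MRCA of P and V is the root of the tree.
From P up to that node: 7 branches. From V up to the same node: 5 branches. Total: 7 + 5 = 12.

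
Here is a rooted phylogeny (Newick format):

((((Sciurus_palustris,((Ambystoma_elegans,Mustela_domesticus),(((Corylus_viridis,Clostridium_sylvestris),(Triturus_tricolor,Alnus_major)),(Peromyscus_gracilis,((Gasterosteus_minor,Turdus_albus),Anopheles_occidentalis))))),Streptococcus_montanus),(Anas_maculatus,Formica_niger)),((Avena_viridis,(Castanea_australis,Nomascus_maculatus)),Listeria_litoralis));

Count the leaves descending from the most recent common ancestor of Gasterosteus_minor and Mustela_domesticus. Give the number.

10

The MRCA of Gasterosteus_minor and Mustela_domesticus is the node subtending ((Ambystoma_elegans,Mustela_domesticus),(((Corylus_viridis,Clostridium_sylvestris),(Triturus_tricolor,Alnus_major)),(Peromyscus_gracilis,((Gasterosteus_minor,Turdus_albus),Anopheles_occidentalis)))).
That clade contains 10 terminal taxa: Alnus_major, Ambystoma_elegans, Anopheles_occidentalis, Clostridium_sylvestris, Corylus_viridis, Gasterosteus_minor, Mustela_domesticus, Peromyscus_gracilis, Triturus_tricolor, Turdus_albus.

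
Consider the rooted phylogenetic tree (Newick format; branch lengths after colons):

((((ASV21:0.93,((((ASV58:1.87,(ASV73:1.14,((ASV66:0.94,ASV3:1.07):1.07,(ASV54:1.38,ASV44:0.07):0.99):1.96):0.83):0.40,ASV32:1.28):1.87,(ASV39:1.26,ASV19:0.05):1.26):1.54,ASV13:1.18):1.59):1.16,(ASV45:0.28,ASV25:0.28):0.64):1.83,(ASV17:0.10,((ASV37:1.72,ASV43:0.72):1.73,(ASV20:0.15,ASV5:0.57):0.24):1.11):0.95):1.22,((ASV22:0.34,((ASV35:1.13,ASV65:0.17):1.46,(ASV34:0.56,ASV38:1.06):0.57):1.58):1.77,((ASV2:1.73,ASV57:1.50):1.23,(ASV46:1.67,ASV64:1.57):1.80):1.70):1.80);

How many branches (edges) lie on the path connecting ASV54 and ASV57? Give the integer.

The MRCA of ASV54 and ASV57 is the root of the tree.
From ASV54 up to that node: 11 branches. From ASV57 up to the same node: 4 branches. Total: 11 + 4 = 15.

15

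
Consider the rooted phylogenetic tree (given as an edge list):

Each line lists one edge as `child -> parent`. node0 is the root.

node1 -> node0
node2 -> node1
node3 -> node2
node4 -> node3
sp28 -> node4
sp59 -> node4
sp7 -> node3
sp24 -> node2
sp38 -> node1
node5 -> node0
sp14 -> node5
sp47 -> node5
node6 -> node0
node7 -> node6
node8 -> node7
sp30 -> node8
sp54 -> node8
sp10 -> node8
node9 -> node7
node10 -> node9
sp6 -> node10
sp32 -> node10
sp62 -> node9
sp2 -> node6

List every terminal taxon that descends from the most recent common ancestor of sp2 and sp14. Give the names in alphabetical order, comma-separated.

sp10, sp14, sp2, sp24, sp28, sp30, sp32, sp38, sp47, sp54, sp59, sp6, sp62, sp7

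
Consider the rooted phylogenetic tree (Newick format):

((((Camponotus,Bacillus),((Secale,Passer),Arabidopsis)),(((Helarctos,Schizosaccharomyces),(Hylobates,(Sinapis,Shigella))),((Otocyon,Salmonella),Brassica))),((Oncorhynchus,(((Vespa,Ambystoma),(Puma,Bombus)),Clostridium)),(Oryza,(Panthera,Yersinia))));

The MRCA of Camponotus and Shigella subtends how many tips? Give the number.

The MRCA of Camponotus and Shigella is the node subtending (((Camponotus,Bacillus),((Secale,Passer),Arabidopsis)),(((Helarctos,Schizosaccharomyces),(Hylobates,(Sinapis,Shigella))),((Otocyon,Salmonella),Brassica))).
That clade contains 13 terminal taxa: Arabidopsis, Bacillus, Brassica, Camponotus, Helarctos, Hylobates, Otocyon, Passer, Salmonella, Schizosaccharomyces, Secale, Shigella, Sinapis.

13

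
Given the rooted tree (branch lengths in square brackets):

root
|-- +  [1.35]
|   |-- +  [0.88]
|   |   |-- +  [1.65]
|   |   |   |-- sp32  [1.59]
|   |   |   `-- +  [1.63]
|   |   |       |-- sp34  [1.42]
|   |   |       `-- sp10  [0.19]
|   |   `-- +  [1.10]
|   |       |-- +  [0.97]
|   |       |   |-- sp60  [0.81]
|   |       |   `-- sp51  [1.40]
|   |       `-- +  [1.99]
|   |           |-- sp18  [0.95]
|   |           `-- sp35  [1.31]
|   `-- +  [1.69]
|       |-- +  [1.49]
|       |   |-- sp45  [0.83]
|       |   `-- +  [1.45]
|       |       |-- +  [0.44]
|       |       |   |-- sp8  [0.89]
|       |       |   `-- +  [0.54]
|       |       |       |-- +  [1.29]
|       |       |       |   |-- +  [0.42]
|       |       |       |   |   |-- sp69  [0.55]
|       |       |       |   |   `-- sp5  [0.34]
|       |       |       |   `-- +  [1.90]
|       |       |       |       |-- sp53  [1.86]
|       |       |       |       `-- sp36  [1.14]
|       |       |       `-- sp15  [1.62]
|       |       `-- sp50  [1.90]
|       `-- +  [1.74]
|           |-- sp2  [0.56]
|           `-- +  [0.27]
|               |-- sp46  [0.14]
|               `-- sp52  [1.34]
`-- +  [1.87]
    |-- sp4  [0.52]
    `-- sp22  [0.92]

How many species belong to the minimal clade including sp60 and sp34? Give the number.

7

The MRCA of sp60 and sp34 is the node subtending ((sp32,(sp34,sp10)),((sp60,sp51),(sp18,sp35))).
That clade contains 7 terminal taxa: sp10, sp18, sp32, sp34, sp35, sp51, sp60.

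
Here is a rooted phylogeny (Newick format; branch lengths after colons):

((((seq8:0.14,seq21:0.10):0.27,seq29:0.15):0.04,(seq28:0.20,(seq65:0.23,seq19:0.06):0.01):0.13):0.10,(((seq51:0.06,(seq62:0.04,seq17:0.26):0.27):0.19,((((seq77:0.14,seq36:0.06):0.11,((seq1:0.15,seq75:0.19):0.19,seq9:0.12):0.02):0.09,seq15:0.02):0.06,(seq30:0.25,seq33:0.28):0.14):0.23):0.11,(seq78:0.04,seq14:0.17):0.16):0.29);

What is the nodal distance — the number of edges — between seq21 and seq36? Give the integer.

The MRCA of seq21 and seq36 is the root of the tree.
From seq21 up to that node: 4 branches. From seq36 up to the same node: 7 branches. Total: 4 + 7 = 11.

11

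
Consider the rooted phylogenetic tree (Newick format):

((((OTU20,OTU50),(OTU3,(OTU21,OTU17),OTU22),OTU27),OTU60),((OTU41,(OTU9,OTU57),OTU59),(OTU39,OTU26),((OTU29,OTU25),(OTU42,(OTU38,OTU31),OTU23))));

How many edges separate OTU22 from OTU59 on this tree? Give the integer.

The MRCA of OTU22 and OTU59 is the root of the tree.
From OTU22 up to that node: 4 branches. From OTU59 up to the same node: 3 branches. Total: 4 + 3 = 7.

7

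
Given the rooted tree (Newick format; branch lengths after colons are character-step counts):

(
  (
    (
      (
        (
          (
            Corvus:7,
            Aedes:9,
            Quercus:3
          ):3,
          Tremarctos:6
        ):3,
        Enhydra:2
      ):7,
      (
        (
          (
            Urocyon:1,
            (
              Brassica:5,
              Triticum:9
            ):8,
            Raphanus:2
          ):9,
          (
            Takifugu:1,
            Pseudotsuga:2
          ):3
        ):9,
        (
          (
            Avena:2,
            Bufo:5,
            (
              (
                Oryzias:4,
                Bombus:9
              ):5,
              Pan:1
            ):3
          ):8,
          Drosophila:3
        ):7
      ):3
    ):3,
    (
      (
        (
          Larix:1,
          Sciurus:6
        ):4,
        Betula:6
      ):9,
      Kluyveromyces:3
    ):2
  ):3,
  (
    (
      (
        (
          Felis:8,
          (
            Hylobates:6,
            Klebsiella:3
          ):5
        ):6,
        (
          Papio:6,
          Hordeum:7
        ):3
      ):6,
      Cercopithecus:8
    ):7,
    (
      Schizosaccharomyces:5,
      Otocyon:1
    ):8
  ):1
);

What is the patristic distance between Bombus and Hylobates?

The path runs Bombus → … → MRCA → … → Hylobates; the MRCA is the root of the tree.
Branch lengths along that path: 9 + 5 + 3 + 8 + 7 + 3 + 3 + 3 + 1 + 7 + 6 + 6 + 5 + 6 = 72.

72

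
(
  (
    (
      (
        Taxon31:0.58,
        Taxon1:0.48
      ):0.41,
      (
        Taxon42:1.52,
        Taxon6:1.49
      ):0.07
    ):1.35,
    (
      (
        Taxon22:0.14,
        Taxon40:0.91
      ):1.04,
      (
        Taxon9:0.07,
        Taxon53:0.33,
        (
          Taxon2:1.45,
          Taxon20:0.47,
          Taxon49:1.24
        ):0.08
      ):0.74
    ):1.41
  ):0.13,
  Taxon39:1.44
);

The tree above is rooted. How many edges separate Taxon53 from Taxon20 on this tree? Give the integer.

3

The MRCA of Taxon53 and Taxon20 is the node subtending (Taxon9,Taxon53,(Taxon2,Taxon20,Taxon49)).
From Taxon53 up to that node: 1 branch. From Taxon20 up to the same node: 2 branches. Total: 1 + 2 = 3.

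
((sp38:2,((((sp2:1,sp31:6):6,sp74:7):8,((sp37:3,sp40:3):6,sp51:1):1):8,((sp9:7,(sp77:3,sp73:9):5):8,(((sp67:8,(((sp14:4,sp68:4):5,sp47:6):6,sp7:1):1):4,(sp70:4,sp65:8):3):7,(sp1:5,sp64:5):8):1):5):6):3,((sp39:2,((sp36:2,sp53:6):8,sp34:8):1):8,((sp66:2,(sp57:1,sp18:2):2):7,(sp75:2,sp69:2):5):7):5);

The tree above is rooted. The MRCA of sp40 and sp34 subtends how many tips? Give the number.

The MRCA of sp40 and sp34 is the root, so the clade is the entire tree.
That clade contains 28 terminal taxa: sp1, sp14, sp18, sp2, sp31, sp34, sp36, sp37, sp38, sp39, sp40, sp47, sp51, sp53, sp57, sp64, sp65, sp66, sp67, sp68, sp69, sp7, sp70, sp73, sp74, sp75, sp77, sp9.

28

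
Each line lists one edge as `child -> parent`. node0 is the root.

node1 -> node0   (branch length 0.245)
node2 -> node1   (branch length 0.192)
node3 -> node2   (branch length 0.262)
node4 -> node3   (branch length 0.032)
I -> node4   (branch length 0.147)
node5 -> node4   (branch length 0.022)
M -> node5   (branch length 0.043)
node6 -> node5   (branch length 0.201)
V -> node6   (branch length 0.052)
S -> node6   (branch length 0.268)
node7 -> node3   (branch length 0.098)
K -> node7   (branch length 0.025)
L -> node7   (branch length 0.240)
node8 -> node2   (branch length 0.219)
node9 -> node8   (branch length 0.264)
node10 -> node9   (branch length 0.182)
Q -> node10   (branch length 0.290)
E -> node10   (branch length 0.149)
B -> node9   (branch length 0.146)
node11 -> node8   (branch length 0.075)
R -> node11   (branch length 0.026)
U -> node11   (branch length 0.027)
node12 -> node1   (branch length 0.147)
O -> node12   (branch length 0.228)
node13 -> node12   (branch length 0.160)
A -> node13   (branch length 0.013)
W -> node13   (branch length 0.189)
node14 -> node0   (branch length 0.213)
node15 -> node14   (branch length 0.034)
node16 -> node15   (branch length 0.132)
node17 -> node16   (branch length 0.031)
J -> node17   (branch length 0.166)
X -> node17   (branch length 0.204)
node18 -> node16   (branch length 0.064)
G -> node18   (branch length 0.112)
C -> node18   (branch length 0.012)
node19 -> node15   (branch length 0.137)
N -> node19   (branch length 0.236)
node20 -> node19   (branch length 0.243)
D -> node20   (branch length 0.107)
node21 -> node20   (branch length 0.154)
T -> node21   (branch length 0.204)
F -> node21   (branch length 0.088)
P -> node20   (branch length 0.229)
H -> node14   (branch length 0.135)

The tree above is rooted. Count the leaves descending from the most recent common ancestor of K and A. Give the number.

14

The MRCA of K and A is the node subtending ((((I,(M,(V,S))),(K,L)),(((Q,E),B),(R,U))),(O,(A,W))).
That clade contains 14 terminal taxa: A, B, E, I, K, L, M, O, Q, R, S, U, V, W.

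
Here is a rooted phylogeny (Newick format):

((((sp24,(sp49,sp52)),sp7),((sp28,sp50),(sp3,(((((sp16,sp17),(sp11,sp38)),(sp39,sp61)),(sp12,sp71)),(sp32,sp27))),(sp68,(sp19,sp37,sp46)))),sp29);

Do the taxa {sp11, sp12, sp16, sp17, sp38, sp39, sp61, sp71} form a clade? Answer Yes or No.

Yes

The most recent common ancestor of these taxa subtends ((((sp16,sp17),(sp11,sp38)),(sp39,sp61)),(sp12,sp71)).
That clade has exactly 8 tips — every listed taxon and nothing else — so the group is monophyletic.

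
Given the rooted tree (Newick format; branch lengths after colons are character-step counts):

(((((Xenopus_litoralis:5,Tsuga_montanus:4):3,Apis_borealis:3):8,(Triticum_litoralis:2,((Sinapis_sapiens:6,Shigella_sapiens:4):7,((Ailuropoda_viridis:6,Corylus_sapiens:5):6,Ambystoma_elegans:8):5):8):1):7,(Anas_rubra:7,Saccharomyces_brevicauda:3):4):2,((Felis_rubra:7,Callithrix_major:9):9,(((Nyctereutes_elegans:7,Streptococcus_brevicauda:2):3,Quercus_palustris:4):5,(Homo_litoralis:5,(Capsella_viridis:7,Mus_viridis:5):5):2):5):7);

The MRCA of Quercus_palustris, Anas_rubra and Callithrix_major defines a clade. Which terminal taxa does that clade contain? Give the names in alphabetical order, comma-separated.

Tracing Quercus_palustris: it sits inside ((Nyctereutes_elegans,Streptococcus_brevicauda),Quercus_palustris).
Tracing Anas_rubra: it sits inside (Anas_rubra,Saccharomyces_brevicauda).
Tracing Callithrix_major: it sits inside (Felis_rubra,Callithrix_major).
The smallest clade enclosing all 3 is the whole tree (their MRCA is the root), so the answer is all 19 tips in alphabetical order.

Ailuropoda_viridis, Ambystoma_elegans, Anas_rubra, Apis_borealis, Callithrix_major, Capsella_viridis, Corylus_sapiens, Felis_rubra, Homo_litoralis, Mus_viridis, Nyctereutes_elegans, Quercus_palustris, Saccharomyces_brevicauda, Shigella_sapiens, Sinapis_sapiens, Streptococcus_brevicauda, Triticum_litoralis, Tsuga_montanus, Xenopus_litoralis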